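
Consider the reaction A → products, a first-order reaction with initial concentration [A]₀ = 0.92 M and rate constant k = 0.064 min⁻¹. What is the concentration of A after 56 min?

0.02554 M

Step 1: For a first-order reaction: [A] = [A]₀ × e^(-kt)
Step 2: [A] = 0.92 × e^(-0.064 × 56)
Step 3: [A] = 0.92 × e^(-3.584)
Step 4: [A] = 0.92 × 0.0277644 = 0.02554 M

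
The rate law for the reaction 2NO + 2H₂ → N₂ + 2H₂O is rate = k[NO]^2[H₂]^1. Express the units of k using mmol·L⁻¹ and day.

(mmol·L⁻¹)⁻²·day⁻¹

Step 1: Overall order = 2 + 1 = 3.
Step 2: rate has units mmol·L⁻¹·day⁻¹; [NO]^2[H₂]^1 has units (mmol·L⁻¹)^3.
Step 3: k = rate/([NO]^2[H₂]^1), so units of k = (mmol·L⁻¹)^(1-3)·day⁻¹ = (mmol·L⁻¹)⁻²·day⁻¹.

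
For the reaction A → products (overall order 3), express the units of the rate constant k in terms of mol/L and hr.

(mol/L)⁻²·hr⁻¹

Step 1: For overall order n, rate = k × (concentration)^n.
Step 2: Rate has units mol/L·hr⁻¹; concentration term has units (mol/L)^3.
Step 3: k = rate / (concentration)^n, so units of k = (mol/L)^(1-3)·hr⁻¹ = (mol/L)⁻²·hr⁻¹.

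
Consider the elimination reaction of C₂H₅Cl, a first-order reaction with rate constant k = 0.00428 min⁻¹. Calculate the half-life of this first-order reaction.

162 min

Step 1: For a first-order reaction, t₁/₂ = ln(2)/k
Step 2: t₁/₂ = ln(2)/0.00428
Step 3: t₁/₂ = 0.6931/0.00428 = 162 min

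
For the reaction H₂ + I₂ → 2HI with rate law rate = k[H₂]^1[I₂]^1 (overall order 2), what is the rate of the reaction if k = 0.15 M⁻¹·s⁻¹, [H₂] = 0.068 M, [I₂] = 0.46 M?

0.004692 M/s

Step 1: The rate law is rate = k[H₂]^1[I₂]^1, overall order = 1+1 = 2
Step 2: Substitute values: rate = 0.15 × (0.068)^1 × (0.46)^1
Step 3: rate = 0.15 × 0.068 × 0.46 = 0.004692 M/s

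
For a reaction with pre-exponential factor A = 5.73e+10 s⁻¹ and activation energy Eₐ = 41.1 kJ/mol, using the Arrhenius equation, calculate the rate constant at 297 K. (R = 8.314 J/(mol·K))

3.38e+03 s⁻¹

Step 1: Use the Arrhenius equation: k = A × exp(-Eₐ/RT)
Step 2: Convert Eₐ to J/mol: 41.1 kJ/mol = 41100 J/mol
Step 3: Calculate the exponent: -Eₐ/(RT) = -41100/(8.314 × 297) = -16.64468
Step 4: k = 5.73e+10 × exp(-16.64468)
Step 5: k = 5.73e+10 × 5.90619e-08 = 3.3842e+03 s⁻¹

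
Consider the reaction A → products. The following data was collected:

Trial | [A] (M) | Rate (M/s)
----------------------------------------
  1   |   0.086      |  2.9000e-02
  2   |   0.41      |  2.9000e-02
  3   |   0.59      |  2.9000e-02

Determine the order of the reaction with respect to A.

zeroth order (0)

Step 1: Compare trials - when concentration changes, rate stays constant.
Step 2: rate₂/rate₁ = 2.9000e-02/2.9000e-02 = 1
Step 3: [A]₂/[A]₁ = 0.41/0.086 = 4.767
Step 4: Since rate ratio ≈ (conc ratio)^0, the reaction is zeroth order.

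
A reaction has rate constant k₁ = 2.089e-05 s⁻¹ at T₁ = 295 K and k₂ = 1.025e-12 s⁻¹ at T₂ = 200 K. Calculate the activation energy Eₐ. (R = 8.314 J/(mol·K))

86.9 kJ/mol

Step 1: Use the two-temperature Arrhenius form: ln(k₂/k₁) = -Eₐ/R × (1/T₂ - 1/T₁)
Step 2: ln(k₂/k₁) = ln(1.025e-12/2.089e-05) = ln(4.90665e-08) = -16.8301
Step 3: 1/T₂ - 1/T₁ = 1/200 - 1/295 = 1.610169e-03 K⁻¹
Step 4: Eₐ = -R × ln(k₂/k₁) / (1/T₂ - 1/T₁) = -8.314 × -16.8301 / 1.610169e-03
Step 5: Eₐ = 8.6901e+04 J/mol = 86.9 kJ/mol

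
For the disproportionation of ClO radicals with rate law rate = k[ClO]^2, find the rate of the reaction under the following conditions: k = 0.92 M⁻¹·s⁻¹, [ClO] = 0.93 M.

0.7957 M/s

Step 1: Identify the rate law: rate = k[ClO]^2
Step 2: Substitute values: rate = 0.92 × (0.93)^2
Step 3: Calculate: rate = 0.92 × 0.8649 = 0.795708 M/s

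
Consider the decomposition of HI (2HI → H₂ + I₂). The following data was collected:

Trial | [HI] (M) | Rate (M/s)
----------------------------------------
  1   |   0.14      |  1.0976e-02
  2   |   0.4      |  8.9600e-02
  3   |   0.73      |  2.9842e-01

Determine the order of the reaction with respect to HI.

second order (2)

Step 1: Compare trials to find order n where rate₂/rate₁ = ([HI]₂/[HI]₁)^n
Step 2: rate₂/rate₁ = 8.9600e-02/1.0976e-02 = 8.163
Step 3: [HI]₂/[HI]₁ = 0.4/0.14 = 2.857
Step 4: n = ln(8.163)/ln(2.857) = 2.00 ≈ 2
Step 5: The reaction is second order in HI.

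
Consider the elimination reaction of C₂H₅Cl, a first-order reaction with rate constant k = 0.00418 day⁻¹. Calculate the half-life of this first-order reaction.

165.8 day

Step 1: For a first-order reaction, t₁/₂ = ln(2)/k
Step 2: t₁/₂ = ln(2)/0.00418
Step 3: t₁/₂ = 0.6931/0.00418 = 165.8 day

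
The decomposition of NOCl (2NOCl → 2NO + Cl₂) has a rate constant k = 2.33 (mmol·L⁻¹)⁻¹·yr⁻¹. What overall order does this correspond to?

second order (2)

Step 1: The units of k for an nth-order reaction are (concentration)^(1-n)·(time)⁻¹.
Step 2: Here k has units (mmol·L⁻¹)⁻¹·yr⁻¹, so the concentration exponent is -1.
Step 3: 1 - n = -1 ⇒ n = 2. The reaction is second order.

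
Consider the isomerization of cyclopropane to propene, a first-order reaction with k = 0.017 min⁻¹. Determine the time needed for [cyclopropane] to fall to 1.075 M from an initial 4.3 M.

81.55 min

Step 1: For first-order: t = ln([cyclopropane]₀/[cyclopropane])/k
Step 2: t = ln(4.3/1.075)/0.017
Step 3: t = ln(4)/0.017
Step 4: t = 1.386/0.017 = 81.55 min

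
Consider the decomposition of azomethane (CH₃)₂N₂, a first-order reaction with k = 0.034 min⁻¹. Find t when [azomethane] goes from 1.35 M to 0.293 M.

44.93 min

Step 1: For first-order: t = ln([azomethane]₀/[azomethane])/k
Step 2: t = ln(1.35/0.293)/0.034
Step 3: t = ln(4.608)/0.034
Step 4: t = 1.528/0.034 = 44.93 min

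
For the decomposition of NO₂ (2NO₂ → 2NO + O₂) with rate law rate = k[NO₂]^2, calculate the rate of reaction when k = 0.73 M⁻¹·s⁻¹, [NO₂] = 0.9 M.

0.5913 M/s

Step 1: Identify the rate law: rate = k[NO₂]^2
Step 2: Substitute values: rate = 0.73 × (0.9)^2
Step 3: Calculate: rate = 0.73 × 0.81 = 0.5913 M/s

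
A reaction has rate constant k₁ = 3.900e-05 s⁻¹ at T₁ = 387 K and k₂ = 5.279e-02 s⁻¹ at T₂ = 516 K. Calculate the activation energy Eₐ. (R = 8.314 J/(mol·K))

92.8 kJ/mol

Step 1: Use the two-temperature Arrhenius form: ln(k₂/k₁) = -Eₐ/R × (1/T₂ - 1/T₁)
Step 2: ln(k₂/k₁) = ln(5.279e-02/3.900e-05) = ln(1353.59) = 7.21052
Step 3: 1/T₂ - 1/T₁ = 1/516 - 1/387 = -6.459948e-04 K⁻¹
Step 4: Eₐ = -R × ln(k₂/k₁) / (1/T₂ - 1/T₁) = -8.314 × 7.21052 / -6.459948e-04
Step 5: Eₐ = 9.2800e+04 J/mol = 92.8 kJ/mol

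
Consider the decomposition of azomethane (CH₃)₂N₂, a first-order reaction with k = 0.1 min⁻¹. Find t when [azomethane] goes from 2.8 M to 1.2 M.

8.473 min

Step 1: For first-order: t = ln([azomethane]₀/[azomethane])/k
Step 2: t = ln(2.8/1.2)/0.1
Step 3: t = ln(2.333)/0.1
Step 4: t = 0.8473/0.1 = 8.473 min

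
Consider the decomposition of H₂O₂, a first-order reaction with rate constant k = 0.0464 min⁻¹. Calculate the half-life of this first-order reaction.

14.94 min

Step 1: For a first-order reaction, t₁/₂ = ln(2)/k
Step 2: t₁/₂ = ln(2)/0.0464
Step 3: t₁/₂ = 0.6931/0.0464 = 14.94 min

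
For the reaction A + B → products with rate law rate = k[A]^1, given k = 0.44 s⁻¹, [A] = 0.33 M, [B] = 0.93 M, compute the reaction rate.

0.1452 M/s

Step 1: The rate law is rate = k[A]^1
Step 2: Note that the rate does not depend on [B] (zero order in B).
Step 3: rate = 0.44 × (0.33)^1 = 0.1452 M/s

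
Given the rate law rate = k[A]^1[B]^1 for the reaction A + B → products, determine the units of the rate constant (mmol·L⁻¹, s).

(mmol·L⁻¹)⁻¹·s⁻¹

Step 1: Overall order = 1 + 1 = 2.
Step 2: rate has units mmol·L⁻¹·s⁻¹; [A]^1[B]^1 has units (mmol·L⁻¹)^2.
Step 3: k = rate/([A]^1[B]^1), so units of k = (mmol·L⁻¹)^(1-2)·s⁻¹ = (mmol·L⁻¹)⁻¹·s⁻¹.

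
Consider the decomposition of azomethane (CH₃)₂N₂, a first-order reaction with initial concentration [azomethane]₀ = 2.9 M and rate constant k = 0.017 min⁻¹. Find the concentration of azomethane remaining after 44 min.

1.373 M

Step 1: For a first-order reaction: [azomethane] = [azomethane]₀ × e^(-kt)
Step 2: [azomethane] = 2.9 × e^(-0.017 × 44)
Step 3: [azomethane] = 2.9 × e^(-0.748)
Step 4: [azomethane] = 2.9 × 0.473312 = 1.373 M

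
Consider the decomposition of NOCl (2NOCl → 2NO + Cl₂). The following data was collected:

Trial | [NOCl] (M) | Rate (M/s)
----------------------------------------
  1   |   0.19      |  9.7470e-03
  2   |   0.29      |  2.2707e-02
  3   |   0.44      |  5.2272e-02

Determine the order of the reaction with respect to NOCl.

second order (2)

Step 1: Compare trials to find order n where rate₂/rate₁ = ([NOCl]₂/[NOCl]₁)^n
Step 2: rate₂/rate₁ = 2.2707e-02/9.7470e-03 = 2.33
Step 3: [NOCl]₂/[NOCl]₁ = 0.29/0.19 = 1.526
Step 4: n = ln(2.33)/ln(1.526) = 2.00 ≈ 2
Step 5: The reaction is second order in NOCl.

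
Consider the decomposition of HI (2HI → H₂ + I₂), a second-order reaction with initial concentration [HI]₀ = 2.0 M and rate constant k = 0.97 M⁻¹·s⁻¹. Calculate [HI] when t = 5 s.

0.1869 M

Step 1: For a second-order reaction: 1/[HI] = 1/[HI]₀ + kt
Step 2: 1/[HI] = 1/2.0 + 0.97 × 5
Step 3: 1/[HI] = 0.5 + 4.85 = 5.35
Step 4: [HI] = 1/5.35 = 0.1869 M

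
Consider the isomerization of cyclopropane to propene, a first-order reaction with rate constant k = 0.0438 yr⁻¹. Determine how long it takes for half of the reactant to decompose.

15.83 yr

Step 1: For a first-order reaction, t₁/₂ = ln(2)/k
Step 2: t₁/₂ = ln(2)/0.0438
Step 3: t₁/₂ = 0.6931/0.0438 = 15.83 yr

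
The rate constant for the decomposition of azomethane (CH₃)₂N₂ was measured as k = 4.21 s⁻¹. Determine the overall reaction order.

first order (1)

Step 1: The units of k for an nth-order reaction are (concentration)^(1-n)·(time)⁻¹.
Step 2: Here k has units s⁻¹, so the concentration exponent is 0.
Step 3: 1 - n = 0 ⇒ n = 1. The reaction is first order.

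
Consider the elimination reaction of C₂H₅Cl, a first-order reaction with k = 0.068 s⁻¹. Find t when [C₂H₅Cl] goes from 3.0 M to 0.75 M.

20.39 s

Step 1: For first-order: t = ln([C₂H₅Cl]₀/[C₂H₅Cl])/k
Step 2: t = ln(3.0/0.75)/0.068
Step 3: t = ln(4)/0.068
Step 4: t = 1.386/0.068 = 20.39 s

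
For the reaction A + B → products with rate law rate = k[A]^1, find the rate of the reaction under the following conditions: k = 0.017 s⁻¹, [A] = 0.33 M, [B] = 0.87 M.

0.00561 M/s

Step 1: The rate law is rate = k[A]^1
Step 2: Note that the rate does not depend on [B] (zero order in B).
Step 3: rate = 0.017 × (0.33)^1 = 0.00561 M/s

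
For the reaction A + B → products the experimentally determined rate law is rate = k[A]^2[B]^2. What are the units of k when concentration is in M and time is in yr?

M⁻³·yr⁻¹

Step 1: Overall order = 2 + 2 = 4.
Step 2: rate has units M·yr⁻¹; [A]^2[B]^2 has units M^4.
Step 3: k = rate/([A]^2[B]^2), so units of k = M^(1-4)·yr⁻¹ = M⁻³·yr⁻¹.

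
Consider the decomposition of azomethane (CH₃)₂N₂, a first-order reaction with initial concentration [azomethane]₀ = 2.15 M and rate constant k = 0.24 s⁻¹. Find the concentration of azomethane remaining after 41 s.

0.0001145 M

Step 1: For a first-order reaction: [azomethane] = [azomethane]₀ × e^(-kt)
Step 2: [azomethane] = 2.15 × e^(-0.24 × 41)
Step 3: [azomethane] = 2.15 × e^(-9.84)
Step 4: [azomethane] = 2.15 × 5.32773e-05 = 0.0001145 M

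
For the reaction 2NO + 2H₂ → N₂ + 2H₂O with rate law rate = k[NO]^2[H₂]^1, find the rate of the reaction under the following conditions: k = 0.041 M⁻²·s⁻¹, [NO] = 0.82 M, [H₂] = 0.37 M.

0.0102 M/s

Step 1: The rate law is rate = k[NO]^2[H₂]^1
Step 2: Substitute: rate = 0.041 × (0.82)^2 × (0.37)^1
Step 3: rate = 0.041 × 0.6724 × 0.37 = 0.0102003 M/s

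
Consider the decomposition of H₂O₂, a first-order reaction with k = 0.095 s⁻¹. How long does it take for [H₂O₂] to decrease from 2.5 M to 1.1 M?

8.642 s

Step 1: For first-order: t = ln([H₂O₂]₀/[H₂O₂])/k
Step 2: t = ln(2.5/1.1)/0.095
Step 3: t = ln(2.273)/0.095
Step 4: t = 0.821/0.095 = 8.642 s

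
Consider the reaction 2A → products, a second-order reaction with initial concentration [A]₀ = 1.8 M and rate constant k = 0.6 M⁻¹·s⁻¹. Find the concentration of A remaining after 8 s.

0.1867 M

Step 1: For a second-order reaction: 1/[A] = 1/[A]₀ + kt
Step 2: 1/[A] = 1/1.8 + 0.6 × 8
Step 3: 1/[A] = 0.5556 + 4.8 = 5.356
Step 4: [A] = 1/5.356 = 0.1867 M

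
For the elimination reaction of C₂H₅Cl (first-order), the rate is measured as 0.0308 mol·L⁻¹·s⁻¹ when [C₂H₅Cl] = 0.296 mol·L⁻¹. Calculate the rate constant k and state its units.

0.1041 s⁻¹

Step 1: rate = k[C₂H₅Cl]^1, so k = rate / [C₂H₅Cl]^1.
Step 2: k = 0.0308 / (0.296)^1 = 0.0308 / 0.296.
Step 3: k = 0.1041 s⁻¹.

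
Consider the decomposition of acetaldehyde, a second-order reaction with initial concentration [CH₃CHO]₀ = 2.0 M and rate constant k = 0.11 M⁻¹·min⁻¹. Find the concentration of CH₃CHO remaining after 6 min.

0.8621 M

Step 1: For a second-order reaction: 1/[CH₃CHO] = 1/[CH₃CHO]₀ + kt
Step 2: 1/[CH₃CHO] = 1/2.0 + 0.11 × 6
Step 3: 1/[CH₃CHO] = 0.5 + 0.66 = 1.16
Step 4: [CH₃CHO] = 1/1.16 = 0.8621 M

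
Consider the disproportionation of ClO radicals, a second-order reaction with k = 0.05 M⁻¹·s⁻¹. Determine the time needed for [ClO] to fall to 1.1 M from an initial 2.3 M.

9.486 s

Step 1: For second-order: t = (1/[ClO] - 1/[ClO]₀)/k
Step 2: t = (1/1.1 - 1/2.3)/0.05
Step 3: t = (0.9091 - 0.4348)/0.05
Step 4: t = 0.4743/0.05 = 9.486 s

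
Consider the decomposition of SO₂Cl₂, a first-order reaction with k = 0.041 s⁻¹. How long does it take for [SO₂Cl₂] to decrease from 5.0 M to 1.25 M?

33.81 s

Step 1: For first-order: t = ln([SO₂Cl₂]₀/[SO₂Cl₂])/k
Step 2: t = ln(5.0/1.25)/0.041
Step 3: t = ln(4)/0.041
Step 4: t = 1.386/0.041 = 33.81 s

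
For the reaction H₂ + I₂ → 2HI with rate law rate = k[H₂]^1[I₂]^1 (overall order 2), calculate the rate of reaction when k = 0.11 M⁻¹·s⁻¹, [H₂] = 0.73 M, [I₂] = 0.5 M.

0.04015 M/s

Step 1: The rate law is rate = k[H₂]^1[I₂]^1, overall order = 1+1 = 2
Step 2: Substitute values: rate = 0.11 × (0.73)^1 × (0.5)^1
Step 3: rate = 0.11 × 0.73 × 0.5 = 0.04015 M/s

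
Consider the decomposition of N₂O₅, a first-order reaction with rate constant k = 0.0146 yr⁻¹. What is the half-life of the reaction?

47.48 yr

Step 1: For a first-order reaction, t₁/₂ = ln(2)/k
Step 2: t₁/₂ = ln(2)/0.0146
Step 3: t₁/₂ = 0.6931/0.0146 = 47.48 yr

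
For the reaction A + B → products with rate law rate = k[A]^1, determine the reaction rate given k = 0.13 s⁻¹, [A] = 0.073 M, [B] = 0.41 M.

0.00949 M/s

Step 1: The rate law is rate = k[A]^1
Step 2: Note that the rate does not depend on [B] (zero order in B).
Step 3: rate = 0.13 × (0.073)^1 = 0.00949 M/s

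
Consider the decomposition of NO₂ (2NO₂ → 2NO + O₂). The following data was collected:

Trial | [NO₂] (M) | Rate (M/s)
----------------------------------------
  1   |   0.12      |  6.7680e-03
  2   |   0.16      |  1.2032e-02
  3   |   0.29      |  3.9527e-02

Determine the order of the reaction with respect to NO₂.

second order (2)

Step 1: Compare trials to find order n where rate₂/rate₁ = ([NO₂]₂/[NO₂]₁)^n
Step 2: rate₂/rate₁ = 1.2032e-02/6.7680e-03 = 1.778
Step 3: [NO₂]₂/[NO₂]₁ = 0.16/0.12 = 1.333
Step 4: n = ln(1.778)/ln(1.333) = 2.00 ≈ 2
Step 5: The reaction is second order in NO₂.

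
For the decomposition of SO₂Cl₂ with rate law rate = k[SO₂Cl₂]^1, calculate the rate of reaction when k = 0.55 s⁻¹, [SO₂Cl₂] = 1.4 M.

0.77 M/s

Step 1: Identify the rate law: rate = k[SO₂Cl₂]^1
Step 2: Substitute values: rate = 0.55 × (1.4)^1
Step 3: Calculate: rate = 0.55 × 1.4 = 0.77 M/s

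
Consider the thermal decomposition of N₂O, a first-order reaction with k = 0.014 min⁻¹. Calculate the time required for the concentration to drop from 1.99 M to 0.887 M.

57.72 min

Step 1: For first-order: t = ln([N₂O]₀/[N₂O])/k
Step 2: t = ln(1.99/0.887)/0.014
Step 3: t = ln(2.244)/0.014
Step 4: t = 0.808/0.014 = 57.72 min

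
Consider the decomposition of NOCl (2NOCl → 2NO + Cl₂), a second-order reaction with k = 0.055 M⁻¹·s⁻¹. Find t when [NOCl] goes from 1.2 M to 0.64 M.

13.26 s

Step 1: For second-order: t = (1/[NOCl] - 1/[NOCl]₀)/k
Step 2: t = (1/0.64 - 1/1.2)/0.055
Step 3: t = (1.562 - 0.8333)/0.055
Step 4: t = 0.7292/0.055 = 13.26 s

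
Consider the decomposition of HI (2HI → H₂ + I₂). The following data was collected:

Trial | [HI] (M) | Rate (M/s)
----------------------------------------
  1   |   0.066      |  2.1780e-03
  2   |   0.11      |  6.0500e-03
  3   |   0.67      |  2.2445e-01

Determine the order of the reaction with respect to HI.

second order (2)

Step 1: Compare trials to find order n where rate₂/rate₁ = ([HI]₂/[HI]₁)^n
Step 2: rate₂/rate₁ = 6.0500e-03/2.1780e-03 = 2.778
Step 3: [HI]₂/[HI]₁ = 0.11/0.066 = 1.667
Step 4: n = ln(2.778)/ln(1.667) = 2.00 ≈ 2
Step 5: The reaction is second order in HI.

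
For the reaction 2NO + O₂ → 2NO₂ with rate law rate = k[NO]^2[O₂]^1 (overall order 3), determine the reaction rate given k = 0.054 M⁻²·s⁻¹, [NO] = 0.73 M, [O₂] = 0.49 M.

0.0141 M/s

Step 1: The rate law is rate = k[NO]^2[O₂]^1, overall order = 2+1 = 3
Step 2: Substitute values: rate = 0.054 × (0.73)^2 × (0.49)^1
Step 3: rate = 0.054 × 0.5329 × 0.49 = 0.0141005 M/s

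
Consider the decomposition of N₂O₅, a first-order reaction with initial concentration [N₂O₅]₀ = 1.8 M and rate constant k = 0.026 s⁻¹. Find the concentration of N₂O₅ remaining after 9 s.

1.424 M

Step 1: For a first-order reaction: [N₂O₅] = [N₂O₅]₀ × e^(-kt)
Step 2: [N₂O₅] = 1.8 × e^(-0.026 × 9)
Step 3: [N₂O₅] = 1.8 × e^(-0.234)
Step 4: [N₂O₅] = 1.8 × 0.791362 = 1.424 M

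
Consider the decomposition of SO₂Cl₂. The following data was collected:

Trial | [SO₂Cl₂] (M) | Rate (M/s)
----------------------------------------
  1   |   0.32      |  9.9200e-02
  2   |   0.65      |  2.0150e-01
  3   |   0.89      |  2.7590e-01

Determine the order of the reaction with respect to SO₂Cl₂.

first order (1)

Step 1: Compare trials to find order n where rate₂/rate₁ = ([SO₂Cl₂]₂/[SO₂Cl₂]₁)^n
Step 2: rate₂/rate₁ = 2.0150e-01/9.9200e-02 = 2.031
Step 3: [SO₂Cl₂]₂/[SO₂Cl₂]₁ = 0.65/0.32 = 2.031
Step 4: n = ln(2.031)/ln(2.031) = 1.00 ≈ 1
Step 5: The reaction is first order in SO₂Cl₂.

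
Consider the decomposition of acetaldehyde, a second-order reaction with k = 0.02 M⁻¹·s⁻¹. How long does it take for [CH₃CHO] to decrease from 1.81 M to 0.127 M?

366.1 s

Step 1: For second-order: t = (1/[CH₃CHO] - 1/[CH₃CHO]₀)/k
Step 2: t = (1/0.127 - 1/1.81)/0.02
Step 3: t = (7.874 - 0.5525)/0.02
Step 4: t = 7.322/0.02 = 366.1 s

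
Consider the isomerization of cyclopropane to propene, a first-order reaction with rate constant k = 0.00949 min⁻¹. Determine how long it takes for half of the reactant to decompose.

73.04 min

Step 1: For a first-order reaction, t₁/₂ = ln(2)/k
Step 2: t₁/₂ = ln(2)/0.00949
Step 3: t₁/₂ = 0.6931/0.00949 = 73.04 min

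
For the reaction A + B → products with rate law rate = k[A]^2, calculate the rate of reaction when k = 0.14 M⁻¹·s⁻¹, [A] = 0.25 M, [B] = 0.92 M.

0.00875 M/s

Step 1: The rate law is rate = k[A]^2
Step 2: Note that the rate does not depend on [B] (zero order in B).
Step 3: rate = 0.14 × (0.25)^2 = 0.00875 M/s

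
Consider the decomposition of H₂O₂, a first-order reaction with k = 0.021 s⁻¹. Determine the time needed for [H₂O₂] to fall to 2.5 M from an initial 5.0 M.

33.01 s

Step 1: For first-order: t = ln([H₂O₂]₀/[H₂O₂])/k
Step 2: t = ln(5.0/2.5)/0.021
Step 3: t = ln(2)/0.021
Step 4: t = 0.6931/0.021 = 33.01 s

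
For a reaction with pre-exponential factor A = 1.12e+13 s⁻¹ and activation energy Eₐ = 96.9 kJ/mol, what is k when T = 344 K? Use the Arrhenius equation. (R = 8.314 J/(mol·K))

2.16e-02 s⁻¹

Step 1: Use the Arrhenius equation: k = A × exp(-Eₐ/RT)
Step 2: Convert Eₐ to J/mol: 96.9 kJ/mol = 96900 J/mol
Step 3: Calculate the exponent: -Eₐ/(RT) = -96900/(8.314 × 344) = -33.88093
Step 4: k = 1.12e+13 × exp(-33.88093)
Step 5: k = 1.12e+13 × 1.93063e-15 = 2.1623e-02 s⁻¹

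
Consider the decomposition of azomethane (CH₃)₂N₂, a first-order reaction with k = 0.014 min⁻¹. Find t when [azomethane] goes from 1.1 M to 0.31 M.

90.46 min

Step 1: For first-order: t = ln([azomethane]₀/[azomethane])/k
Step 2: t = ln(1.1/0.31)/0.014
Step 3: t = ln(3.548)/0.014
Step 4: t = 1.266/0.014 = 90.46 min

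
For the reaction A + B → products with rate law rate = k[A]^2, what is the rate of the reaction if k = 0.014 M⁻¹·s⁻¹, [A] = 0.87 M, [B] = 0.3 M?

0.0106 M/s

Step 1: The rate law is rate = k[A]^2
Step 2: Note that the rate does not depend on [B] (zero order in B).
Step 3: rate = 0.014 × (0.87)^2 = 0.0105966 M/s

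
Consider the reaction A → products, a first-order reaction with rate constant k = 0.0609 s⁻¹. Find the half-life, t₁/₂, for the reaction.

11.38 s

Step 1: For a first-order reaction, t₁/₂ = ln(2)/k
Step 2: t₁/₂ = ln(2)/0.0609
Step 3: t₁/₂ = 0.6931/0.0609 = 11.38 s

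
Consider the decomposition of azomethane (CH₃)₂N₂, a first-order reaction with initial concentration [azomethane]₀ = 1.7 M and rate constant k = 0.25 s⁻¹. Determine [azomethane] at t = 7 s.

0.2954 M

Step 1: For a first-order reaction: [azomethane] = [azomethane]₀ × e^(-kt)
Step 2: [azomethane] = 1.7 × e^(-0.25 × 7)
Step 3: [azomethane] = 1.7 × e^(-1.75)
Step 4: [azomethane] = 1.7 × 0.173774 = 0.2954 M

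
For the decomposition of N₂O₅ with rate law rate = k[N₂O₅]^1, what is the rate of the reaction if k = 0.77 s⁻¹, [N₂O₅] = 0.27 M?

0.2079 M/s

Step 1: Identify the rate law: rate = k[N₂O₅]^1
Step 2: Substitute values: rate = 0.77 × (0.27)^1
Step 3: Calculate: rate = 0.77 × 0.27 = 0.2079 M/s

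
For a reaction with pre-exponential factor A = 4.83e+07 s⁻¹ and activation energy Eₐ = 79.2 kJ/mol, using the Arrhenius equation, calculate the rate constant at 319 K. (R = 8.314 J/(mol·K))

5.19e-06 s⁻¹

Step 1: Use the Arrhenius equation: k = A × exp(-Eₐ/RT)
Step 2: Convert Eₐ to J/mol: 79.2 kJ/mol = 79200 J/mol
Step 3: Calculate the exponent: -Eₐ/(RT) = -79200/(8.314 × 319) = -29.86238
Step 4: k = 4.83e+07 × exp(-29.86238)
Step 5: k = 4.83e+07 × 1.07382e-13 = 5.1866e-06 s⁻¹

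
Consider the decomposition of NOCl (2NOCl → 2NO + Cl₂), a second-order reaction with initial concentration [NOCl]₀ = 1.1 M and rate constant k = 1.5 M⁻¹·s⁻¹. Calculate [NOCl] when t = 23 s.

0.02824 M

Step 1: For a second-order reaction: 1/[NOCl] = 1/[NOCl]₀ + kt
Step 2: 1/[NOCl] = 1/1.1 + 1.5 × 23
Step 3: 1/[NOCl] = 0.9091 + 34.5 = 35.41
Step 4: [NOCl] = 1/35.41 = 0.02824 M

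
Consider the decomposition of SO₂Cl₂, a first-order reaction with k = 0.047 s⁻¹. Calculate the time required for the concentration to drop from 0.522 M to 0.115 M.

32.19 s

Step 1: For first-order: t = ln([SO₂Cl₂]₀/[SO₂Cl₂])/k
Step 2: t = ln(0.522/0.115)/0.047
Step 3: t = ln(4.539)/0.047
Step 4: t = 1.513/0.047 = 32.19 s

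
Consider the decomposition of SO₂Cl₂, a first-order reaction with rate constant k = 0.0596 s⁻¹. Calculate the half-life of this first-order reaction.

11.63 s

Step 1: For a first-order reaction, t₁/₂ = ln(2)/k
Step 2: t₁/₂ = ln(2)/0.0596
Step 3: t₁/₂ = 0.6931/0.0596 = 11.63 s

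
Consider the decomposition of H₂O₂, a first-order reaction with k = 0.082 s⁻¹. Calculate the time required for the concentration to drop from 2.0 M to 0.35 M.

21.26 s

Step 1: For first-order: t = ln([H₂O₂]₀/[H₂O₂])/k
Step 2: t = ln(2.0/0.35)/0.082
Step 3: t = ln(5.714)/0.082
Step 4: t = 1.743/0.082 = 21.26 s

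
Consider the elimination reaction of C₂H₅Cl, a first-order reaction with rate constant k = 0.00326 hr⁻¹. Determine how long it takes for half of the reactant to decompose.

212.6 hr

Step 1: For a first-order reaction, t₁/₂ = ln(2)/k
Step 2: t₁/₂ = ln(2)/0.00326
Step 3: t₁/₂ = 0.6931/0.00326 = 212.6 hr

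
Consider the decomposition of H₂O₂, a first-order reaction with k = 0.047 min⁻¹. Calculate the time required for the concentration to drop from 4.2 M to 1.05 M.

29.5 min

Step 1: For first-order: t = ln([H₂O₂]₀/[H₂O₂])/k
Step 2: t = ln(4.2/1.05)/0.047
Step 3: t = ln(4)/0.047
Step 4: t = 1.386/0.047 = 29.5 min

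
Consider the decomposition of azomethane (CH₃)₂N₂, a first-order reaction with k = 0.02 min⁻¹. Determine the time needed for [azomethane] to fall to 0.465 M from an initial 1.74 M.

65.98 min

Step 1: For first-order: t = ln([azomethane]₀/[azomethane])/k
Step 2: t = ln(1.74/0.465)/0.02
Step 3: t = ln(3.742)/0.02
Step 4: t = 1.32/0.02 = 65.98 min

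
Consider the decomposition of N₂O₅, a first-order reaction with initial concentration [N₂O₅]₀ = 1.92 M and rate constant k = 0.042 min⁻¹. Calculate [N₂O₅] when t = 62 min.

0.142 M

Step 1: For a first-order reaction: [N₂O₅] = [N₂O₅]₀ × e^(-kt)
Step 2: [N₂O₅] = 1.92 × e^(-0.042 × 62)
Step 3: [N₂O₅] = 1.92 × e^(-2.604)
Step 4: [N₂O₅] = 1.92 × 0.0739771 = 0.142 M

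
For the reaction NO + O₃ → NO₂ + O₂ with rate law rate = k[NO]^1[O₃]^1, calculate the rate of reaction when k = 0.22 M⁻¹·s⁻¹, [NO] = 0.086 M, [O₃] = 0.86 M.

0.01627 M/s

Step 1: The rate law is rate = k[NO]^1[O₃]^1
Step 2: Substitute: rate = 0.22 × (0.086)^1 × (0.86)^1
Step 3: rate = 0.22 × 0.086 × 0.86 = 0.0162712 M/s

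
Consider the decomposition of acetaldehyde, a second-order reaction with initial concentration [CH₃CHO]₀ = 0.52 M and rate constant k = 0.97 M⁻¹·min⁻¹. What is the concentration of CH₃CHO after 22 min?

0.04299 M

Step 1: For a second-order reaction: 1/[CH₃CHO] = 1/[CH₃CHO]₀ + kt
Step 2: 1/[CH₃CHO] = 1/0.52 + 0.97 × 22
Step 3: 1/[CH₃CHO] = 1.923 + 21.34 = 23.26
Step 4: [CH₃CHO] = 1/23.26 = 0.04299 M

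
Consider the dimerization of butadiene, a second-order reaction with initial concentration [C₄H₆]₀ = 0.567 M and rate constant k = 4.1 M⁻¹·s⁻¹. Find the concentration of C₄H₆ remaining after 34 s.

0.007084 M

Step 1: For a second-order reaction: 1/[C₄H₆] = 1/[C₄H₆]₀ + kt
Step 2: 1/[C₄H₆] = 1/0.567 + 4.1 × 34
Step 3: 1/[C₄H₆] = 1.764 + 139.4 = 141.2
Step 4: [C₄H₆] = 1/141.2 = 0.007084 M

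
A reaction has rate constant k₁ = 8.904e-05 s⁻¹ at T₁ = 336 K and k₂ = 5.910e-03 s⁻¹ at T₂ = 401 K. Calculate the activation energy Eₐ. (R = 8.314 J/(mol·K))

72.3 kJ/mol

Step 1: Use the two-temperature Arrhenius form: ln(k₂/k₁) = -Eₐ/R × (1/T₂ - 1/T₁)
Step 2: ln(k₂/k₁) = ln(5.910e-03/8.904e-05) = ln(66.3747) = 4.19532
Step 3: 1/T₂ - 1/T₁ = 1/401 - 1/336 = -4.824249e-04 K⁻¹
Step 4: Eₐ = -R × ln(k₂/k₁) / (1/T₂ - 1/T₁) = -8.314 × 4.19532 / -4.824249e-04
Step 5: Eₐ = 7.2301e+04 J/mol = 72.3 kJ/mol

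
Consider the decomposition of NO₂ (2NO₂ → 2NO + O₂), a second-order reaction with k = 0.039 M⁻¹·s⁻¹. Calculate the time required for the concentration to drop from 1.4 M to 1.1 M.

4.995 s

Step 1: For second-order: t = (1/[NO₂] - 1/[NO₂]₀)/k
Step 2: t = (1/1.1 - 1/1.4)/0.039
Step 3: t = (0.9091 - 0.7143)/0.039
Step 4: t = 0.1948/0.039 = 4.995 s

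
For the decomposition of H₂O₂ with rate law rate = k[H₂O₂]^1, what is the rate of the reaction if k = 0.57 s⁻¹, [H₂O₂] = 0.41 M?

0.2337 M/s

Step 1: Identify the rate law: rate = k[H₂O₂]^1
Step 2: Substitute values: rate = 0.57 × (0.41)^1
Step 3: Calculate: rate = 0.57 × 0.41 = 0.2337 M/s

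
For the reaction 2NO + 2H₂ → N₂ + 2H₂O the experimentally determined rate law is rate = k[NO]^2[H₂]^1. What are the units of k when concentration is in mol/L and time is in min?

(mol/L)⁻²·min⁻¹

Step 1: Overall order = 2 + 1 = 3.
Step 2: rate has units mol/L·min⁻¹; [NO]^2[H₂]^1 has units (mol/L)^3.
Step 3: k = rate/([NO]^2[H₂]^1), so units of k = (mol/L)^(1-3)·min⁻¹ = (mol/L)⁻²·min⁻¹.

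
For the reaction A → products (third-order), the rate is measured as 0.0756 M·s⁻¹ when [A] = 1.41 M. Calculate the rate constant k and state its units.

0.02697 M⁻²·s⁻¹

Step 1: rate = k[A]^3, so k = rate / [A]^3.
Step 2: k = 0.0756 / (1.41)^3 = 0.0756 / 2.803.
Step 3: k = 0.02697 M⁻²·s⁻¹.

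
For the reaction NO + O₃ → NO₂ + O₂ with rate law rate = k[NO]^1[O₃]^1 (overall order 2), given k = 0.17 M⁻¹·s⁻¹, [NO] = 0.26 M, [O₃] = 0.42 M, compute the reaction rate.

0.01856 M/s

Step 1: The rate law is rate = k[NO]^1[O₃]^1, overall order = 1+1 = 2
Step 2: Substitute values: rate = 0.17 × (0.26)^1 × (0.42)^1
Step 3: rate = 0.17 × 0.26 × 0.42 = 0.018564 M/s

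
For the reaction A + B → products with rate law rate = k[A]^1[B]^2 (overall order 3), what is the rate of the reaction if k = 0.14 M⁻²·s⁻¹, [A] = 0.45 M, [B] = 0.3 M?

0.00567 M/s

Step 1: The rate law is rate = k[A]^1[B]^2, overall order = 1+2 = 3
Step 2: Substitute values: rate = 0.14 × (0.45)^1 × (0.3)^2
Step 3: rate = 0.14 × 0.45 × 0.09 = 0.00567 M/s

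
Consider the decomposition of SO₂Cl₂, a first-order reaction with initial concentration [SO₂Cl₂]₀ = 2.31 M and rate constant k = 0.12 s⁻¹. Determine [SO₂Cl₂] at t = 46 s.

0.009254 M

Step 1: For a first-order reaction: [SO₂Cl₂] = [SO₂Cl₂]₀ × e^(-kt)
Step 2: [SO₂Cl₂] = 2.31 × e^(-0.12 × 46)
Step 3: [SO₂Cl₂] = 2.31 × e^(-5.52)
Step 4: [SO₂Cl₂] = 2.31 × 0.00400585 = 0.009254 M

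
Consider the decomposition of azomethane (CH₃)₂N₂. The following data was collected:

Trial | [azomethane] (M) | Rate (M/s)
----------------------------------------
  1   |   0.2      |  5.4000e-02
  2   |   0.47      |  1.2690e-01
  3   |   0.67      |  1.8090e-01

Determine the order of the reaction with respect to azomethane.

first order (1)

Step 1: Compare trials to find order n where rate₂/rate₁ = ([azomethane]₂/[azomethane]₁)^n
Step 2: rate₂/rate₁ = 1.2690e-01/5.4000e-02 = 2.35
Step 3: [azomethane]₂/[azomethane]₁ = 0.47/0.2 = 2.35
Step 4: n = ln(2.35)/ln(2.35) = 1.00 ≈ 1
Step 5: The reaction is first order in azomethane.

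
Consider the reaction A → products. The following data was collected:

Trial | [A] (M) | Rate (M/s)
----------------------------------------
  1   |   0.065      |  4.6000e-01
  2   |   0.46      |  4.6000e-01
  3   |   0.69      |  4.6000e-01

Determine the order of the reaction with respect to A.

zeroth order (0)

Step 1: Compare trials - when concentration changes, rate stays constant.
Step 2: rate₂/rate₁ = 4.6000e-01/4.6000e-01 = 1
Step 3: [A]₂/[A]₁ = 0.46/0.065 = 7.077
Step 4: Since rate ratio ≈ (conc ratio)^0, the reaction is zeroth order.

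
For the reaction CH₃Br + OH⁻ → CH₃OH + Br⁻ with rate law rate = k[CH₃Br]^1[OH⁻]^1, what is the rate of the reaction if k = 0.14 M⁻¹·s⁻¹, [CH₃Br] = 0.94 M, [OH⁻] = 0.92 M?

0.1211 M/s

Step 1: The rate law is rate = k[CH₃Br]^1[OH⁻]^1
Step 2: Substitute: rate = 0.14 × (0.94)^1 × (0.92)^1
Step 3: rate = 0.14 × 0.94 × 0.92 = 0.121072 M/s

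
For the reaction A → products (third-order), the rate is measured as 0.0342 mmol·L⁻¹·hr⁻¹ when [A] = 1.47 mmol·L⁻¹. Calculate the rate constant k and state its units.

0.01077 (mmol·L⁻¹)⁻²·hr⁻¹

Step 1: rate = k[A]^3, so k = rate / [A]^3.
Step 2: k = 0.0342 / (1.47)^3 = 0.0342 / 3.177.
Step 3: k = 0.01077 (mmol·L⁻¹)⁻²·hr⁻¹.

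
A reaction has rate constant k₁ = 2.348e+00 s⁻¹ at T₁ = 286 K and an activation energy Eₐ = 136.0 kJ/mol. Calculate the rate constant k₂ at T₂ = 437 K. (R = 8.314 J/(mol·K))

8.990e+08 s⁻¹

Step 1: Use the two-temperature Arrhenius form: ln(k₂/k₁) = -Eₐ/R × (1/T₂ - 1/T₁)
Step 2: Convert Eₐ to J/mol: 136.0 kJ/mol = 136000 J/mol
Step 3: 1/T₂ - 1/T₁ = 1/437 - 1/286 = -1.208174e-03 K⁻¹
Step 4: ln(k₂/k₁) = -136000/8.314 × -1.208174e-03 = 19.76325
Step 5: k₂ = k₁ × exp(19.76325) = 2.348e+00 × 3.82887e+08 = 8.990e+08 s⁻¹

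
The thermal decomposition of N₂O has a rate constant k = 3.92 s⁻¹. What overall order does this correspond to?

first order (1)

Step 1: The units of k for an nth-order reaction are (concentration)^(1-n)·(time)⁻¹.
Step 2: Here k has units s⁻¹, so the concentration exponent is 0.
Step 3: 1 - n = 0 ⇒ n = 1. The reaction is first order.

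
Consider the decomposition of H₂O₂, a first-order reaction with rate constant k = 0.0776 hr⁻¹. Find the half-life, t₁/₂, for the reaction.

8.932 hr

Step 1: For a first-order reaction, t₁/₂ = ln(2)/k
Step 2: t₁/₂ = ln(2)/0.0776
Step 3: t₁/₂ = 0.6931/0.0776 = 8.932 hr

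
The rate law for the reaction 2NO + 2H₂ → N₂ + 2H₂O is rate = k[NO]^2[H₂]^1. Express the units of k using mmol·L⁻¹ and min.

(mmol·L⁻¹)⁻²·min⁻¹

Step 1: Overall order = 2 + 1 = 3.
Step 2: rate has units mmol·L⁻¹·min⁻¹; [NO]^2[H₂]^1 has units (mmol·L⁻¹)^3.
Step 3: k = rate/([NO]^2[H₂]^1), so units of k = (mmol·L⁻¹)^(1-3)·min⁻¹ = (mmol·L⁻¹)⁻²·min⁻¹.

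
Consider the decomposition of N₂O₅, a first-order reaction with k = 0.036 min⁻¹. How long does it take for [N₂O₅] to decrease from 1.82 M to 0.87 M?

20.5 min

Step 1: For first-order: t = ln([N₂O₅]₀/[N₂O₅])/k
Step 2: t = ln(1.82/0.87)/0.036
Step 3: t = ln(2.092)/0.036
Step 4: t = 0.7381/0.036 = 20.5 min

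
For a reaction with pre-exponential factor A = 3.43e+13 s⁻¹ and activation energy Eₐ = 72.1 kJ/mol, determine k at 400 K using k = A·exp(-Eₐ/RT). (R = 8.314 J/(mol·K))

1.32e+04 s⁻¹

Step 1: Use the Arrhenius equation: k = A × exp(-Eₐ/RT)
Step 2: Convert Eₐ to J/mol: 72.1 kJ/mol = 72100 J/mol
Step 3: Calculate the exponent: -Eₐ/(RT) = -72100/(8.314 × 400) = -21.68030
Step 4: k = 3.43e+13 × exp(-21.68030)
Step 5: k = 3.43e+13 × 3.84030e-10 = 1.3172e+04 s⁻¹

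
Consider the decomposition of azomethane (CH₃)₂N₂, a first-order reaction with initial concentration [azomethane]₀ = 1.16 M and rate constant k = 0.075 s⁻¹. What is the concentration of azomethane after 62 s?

0.01109 M

Step 1: For a first-order reaction: [azomethane] = [azomethane]₀ × e^(-kt)
Step 2: [azomethane] = 1.16 × e^(-0.075 × 62)
Step 3: [azomethane] = 1.16 × e^(-4.65)
Step 4: [azomethane] = 1.16 × 0.0095616 = 0.01109 M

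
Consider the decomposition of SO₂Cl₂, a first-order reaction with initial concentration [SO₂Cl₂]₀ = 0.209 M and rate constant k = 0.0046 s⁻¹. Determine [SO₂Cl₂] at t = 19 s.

0.1915 M

Step 1: For a first-order reaction: [SO₂Cl₂] = [SO₂Cl₂]₀ × e^(-kt)
Step 2: [SO₂Cl₂] = 0.209 × e^(-0.0046 × 19)
Step 3: [SO₂Cl₂] = 0.209 × e^(-0.0874)
Step 4: [SO₂Cl₂] = 0.209 × 0.91631 = 0.1915 M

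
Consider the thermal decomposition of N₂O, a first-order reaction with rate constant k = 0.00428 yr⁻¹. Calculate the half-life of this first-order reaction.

162 yr

Step 1: For a first-order reaction, t₁/₂ = ln(2)/k
Step 2: t₁/₂ = ln(2)/0.00428
Step 3: t₁/₂ = 0.6931/0.00428 = 162 yr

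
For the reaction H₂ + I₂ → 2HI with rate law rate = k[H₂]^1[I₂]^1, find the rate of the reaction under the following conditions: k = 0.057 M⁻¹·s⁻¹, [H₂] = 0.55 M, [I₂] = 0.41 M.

0.01285 M/s

Step 1: The rate law is rate = k[H₂]^1[I₂]^1
Step 2: Substitute: rate = 0.057 × (0.55)^1 × (0.41)^1
Step 3: rate = 0.057 × 0.55 × 0.41 = 0.0128535 M/s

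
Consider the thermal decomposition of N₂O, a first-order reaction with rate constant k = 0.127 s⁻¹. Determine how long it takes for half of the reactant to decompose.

5.458 s

Step 1: For a first-order reaction, t₁/₂ = ln(2)/k
Step 2: t₁/₂ = ln(2)/0.127
Step 3: t₁/₂ = 0.6931/0.127 = 5.458 s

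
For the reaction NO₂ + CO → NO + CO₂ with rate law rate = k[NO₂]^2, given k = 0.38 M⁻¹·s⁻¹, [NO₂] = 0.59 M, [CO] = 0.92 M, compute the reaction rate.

0.1323 M/s

Step 1: The rate law is rate = k[NO₂]^2
Step 2: Note that the rate does not depend on [CO] (zero order in CO).
Step 3: rate = 0.38 × (0.59)^2 = 0.132278 M/s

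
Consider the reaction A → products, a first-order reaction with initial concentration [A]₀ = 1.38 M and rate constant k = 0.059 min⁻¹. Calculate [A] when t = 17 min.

0.5062 M

Step 1: For a first-order reaction: [A] = [A]₀ × e^(-kt)
Step 2: [A] = 1.38 × e^(-0.059 × 17)
Step 3: [A] = 1.38 × e^(-1.003)
Step 4: [A] = 1.38 × 0.366777 = 0.5062 M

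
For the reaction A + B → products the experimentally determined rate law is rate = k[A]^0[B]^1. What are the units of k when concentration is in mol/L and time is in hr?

hr⁻¹

Step 1: Overall order = 0 + 1 = 1.
Step 2: rate has units mol/L·hr⁻¹; [A]^0[B]^1 has units (mol/L)^1.
Step 3: k = rate/([A]^0[B]^1), so units of k = (mol/L)^(1-1)·hr⁻¹ = hr⁻¹.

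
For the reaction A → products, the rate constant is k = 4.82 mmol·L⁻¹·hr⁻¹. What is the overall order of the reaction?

zeroth order (0)

Step 1: The units of k for an nth-order reaction are (concentration)^(1-n)·(time)⁻¹.
Step 2: Here k has units mmol·L⁻¹·hr⁻¹, so the concentration exponent is 1.
Step 3: 1 - n = 1 ⇒ n = 0. The reaction is zeroth order.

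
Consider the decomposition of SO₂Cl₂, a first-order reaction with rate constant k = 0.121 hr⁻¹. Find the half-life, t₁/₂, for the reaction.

5.728 hr

Step 1: For a first-order reaction, t₁/₂ = ln(2)/k
Step 2: t₁/₂ = ln(2)/0.121
Step 3: t₁/₂ = 0.6931/0.121 = 5.728 hr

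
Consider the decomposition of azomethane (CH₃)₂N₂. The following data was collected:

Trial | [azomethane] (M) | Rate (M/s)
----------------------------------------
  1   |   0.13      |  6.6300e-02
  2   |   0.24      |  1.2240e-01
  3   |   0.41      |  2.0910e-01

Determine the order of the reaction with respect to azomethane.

first order (1)

Step 1: Compare trials to find order n where rate₂/rate₁ = ([azomethane]₂/[azomethane]₁)^n
Step 2: rate₂/rate₁ = 1.2240e-01/6.6300e-02 = 1.846
Step 3: [azomethane]₂/[azomethane]₁ = 0.24/0.13 = 1.846
Step 4: n = ln(1.846)/ln(1.846) = 1.00 ≈ 1
Step 5: The reaction is first order in azomethane.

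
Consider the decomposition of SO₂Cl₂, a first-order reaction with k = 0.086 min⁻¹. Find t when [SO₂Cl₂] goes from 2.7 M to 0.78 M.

14.44 min

Step 1: For first-order: t = ln([SO₂Cl₂]₀/[SO₂Cl₂])/k
Step 2: t = ln(2.7/0.78)/0.086
Step 3: t = ln(3.462)/0.086
Step 4: t = 1.242/0.086 = 14.44 min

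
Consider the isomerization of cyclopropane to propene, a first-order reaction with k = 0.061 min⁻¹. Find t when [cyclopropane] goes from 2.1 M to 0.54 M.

22.26 min

Step 1: For first-order: t = ln([cyclopropane]₀/[cyclopropane])/k
Step 2: t = ln(2.1/0.54)/0.061
Step 3: t = ln(3.889)/0.061
Step 4: t = 1.358/0.061 = 22.26 min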